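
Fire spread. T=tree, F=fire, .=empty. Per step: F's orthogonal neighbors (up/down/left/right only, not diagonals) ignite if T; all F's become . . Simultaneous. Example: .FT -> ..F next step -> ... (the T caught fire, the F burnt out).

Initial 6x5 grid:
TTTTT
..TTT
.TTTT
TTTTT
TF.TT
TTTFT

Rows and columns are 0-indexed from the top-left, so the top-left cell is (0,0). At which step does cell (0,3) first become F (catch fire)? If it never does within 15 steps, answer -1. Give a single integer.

Step 1: cell (0,3)='T' (+6 fires, +2 burnt)
Step 2: cell (0,3)='T' (+6 fires, +6 burnt)
Step 3: cell (0,3)='T' (+3 fires, +6 burnt)
Step 4: cell (0,3)='T' (+3 fires, +3 burnt)
Step 5: cell (0,3)='F' (+3 fires, +3 burnt)
  -> target ignites at step 5
Step 6: cell (0,3)='.' (+2 fires, +3 burnt)
Step 7: cell (0,3)='.' (+1 fires, +2 burnt)
Step 8: cell (0,3)='.' (+0 fires, +1 burnt)
  fire out at step 8

5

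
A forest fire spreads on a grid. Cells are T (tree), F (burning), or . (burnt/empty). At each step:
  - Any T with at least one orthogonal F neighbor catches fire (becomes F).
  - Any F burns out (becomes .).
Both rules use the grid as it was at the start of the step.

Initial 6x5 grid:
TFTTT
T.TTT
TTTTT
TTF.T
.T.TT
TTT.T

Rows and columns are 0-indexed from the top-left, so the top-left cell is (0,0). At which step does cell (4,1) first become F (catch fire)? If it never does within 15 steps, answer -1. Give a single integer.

Step 1: cell (4,1)='T' (+4 fires, +2 burnt)
Step 2: cell (4,1)='F' (+7 fires, +4 burnt)
  -> target ignites at step 2
Step 3: cell (4,1)='.' (+5 fires, +7 burnt)
Step 4: cell (4,1)='.' (+4 fires, +5 burnt)
Step 5: cell (4,1)='.' (+1 fires, +4 burnt)
Step 6: cell (4,1)='.' (+2 fires, +1 burnt)
Step 7: cell (4,1)='.' (+0 fires, +2 burnt)
  fire out at step 7

2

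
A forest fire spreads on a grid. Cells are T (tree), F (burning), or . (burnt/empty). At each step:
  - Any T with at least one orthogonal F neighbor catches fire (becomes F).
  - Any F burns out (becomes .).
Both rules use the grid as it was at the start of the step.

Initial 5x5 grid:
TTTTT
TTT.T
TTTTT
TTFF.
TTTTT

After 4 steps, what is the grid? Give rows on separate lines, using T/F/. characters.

Step 1: 5 trees catch fire, 2 burn out
  TTTTT
  TTT.T
  TTFFT
  TF...
  TTFFT
Step 2: 6 trees catch fire, 5 burn out
  TTTTT
  TTF.T
  TF..F
  F....
  TF..F
Step 3: 5 trees catch fire, 6 burn out
  TTFTT
  TF..F
  F....
  .....
  F....
Step 4: 4 trees catch fire, 5 burn out
  TF.FF
  F....
  .....
  .....
  .....

TF.FF
F....
.....
.....
.....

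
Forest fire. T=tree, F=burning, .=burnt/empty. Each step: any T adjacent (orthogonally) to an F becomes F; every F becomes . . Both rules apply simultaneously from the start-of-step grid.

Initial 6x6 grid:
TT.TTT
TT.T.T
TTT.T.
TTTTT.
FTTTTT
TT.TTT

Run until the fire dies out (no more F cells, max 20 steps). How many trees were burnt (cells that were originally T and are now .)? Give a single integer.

Answer: 23

Derivation:
Step 1: +3 fires, +1 burnt (F count now 3)
Step 2: +4 fires, +3 burnt (F count now 4)
Step 3: +4 fires, +4 burnt (F count now 4)
Step 4: +6 fires, +4 burnt (F count now 6)
Step 5: +4 fires, +6 burnt (F count now 4)
Step 6: +2 fires, +4 burnt (F count now 2)
Step 7: +0 fires, +2 burnt (F count now 0)
Fire out after step 7
Initially T: 28, now '.': 31
Total burnt (originally-T cells now '.'): 23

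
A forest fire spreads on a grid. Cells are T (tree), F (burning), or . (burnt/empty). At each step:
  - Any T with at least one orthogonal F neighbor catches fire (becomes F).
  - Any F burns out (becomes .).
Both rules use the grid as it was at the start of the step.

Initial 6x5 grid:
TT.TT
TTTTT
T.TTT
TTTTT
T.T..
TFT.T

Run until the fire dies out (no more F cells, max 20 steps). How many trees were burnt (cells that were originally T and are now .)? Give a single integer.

Step 1: +2 fires, +1 burnt (F count now 2)
Step 2: +2 fires, +2 burnt (F count now 2)
Step 3: +2 fires, +2 burnt (F count now 2)
Step 4: +4 fires, +2 burnt (F count now 4)
Step 5: +4 fires, +4 burnt (F count now 4)
Step 6: +4 fires, +4 burnt (F count now 4)
Step 7: +3 fires, +4 burnt (F count now 3)
Step 8: +1 fires, +3 burnt (F count now 1)
Step 9: +0 fires, +1 burnt (F count now 0)
Fire out after step 9
Initially T: 23, now '.': 29
Total burnt (originally-T cells now '.'): 22

Answer: 22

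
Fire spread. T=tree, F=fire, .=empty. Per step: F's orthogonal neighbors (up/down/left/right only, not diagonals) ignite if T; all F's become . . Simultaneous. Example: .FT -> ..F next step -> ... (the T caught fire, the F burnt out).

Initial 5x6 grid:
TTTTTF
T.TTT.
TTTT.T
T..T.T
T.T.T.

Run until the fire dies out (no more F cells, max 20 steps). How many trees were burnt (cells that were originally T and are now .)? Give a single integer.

Answer: 16

Derivation:
Step 1: +1 fires, +1 burnt (F count now 1)
Step 2: +2 fires, +1 burnt (F count now 2)
Step 3: +2 fires, +2 burnt (F count now 2)
Step 4: +3 fires, +2 burnt (F count now 3)
Step 5: +3 fires, +3 burnt (F count now 3)
Step 6: +2 fires, +3 burnt (F count now 2)
Step 7: +1 fires, +2 burnt (F count now 1)
Step 8: +1 fires, +1 burnt (F count now 1)
Step 9: +1 fires, +1 burnt (F count now 1)
Step 10: +0 fires, +1 burnt (F count now 0)
Fire out after step 10
Initially T: 20, now '.': 26
Total burnt (originally-T cells now '.'): 16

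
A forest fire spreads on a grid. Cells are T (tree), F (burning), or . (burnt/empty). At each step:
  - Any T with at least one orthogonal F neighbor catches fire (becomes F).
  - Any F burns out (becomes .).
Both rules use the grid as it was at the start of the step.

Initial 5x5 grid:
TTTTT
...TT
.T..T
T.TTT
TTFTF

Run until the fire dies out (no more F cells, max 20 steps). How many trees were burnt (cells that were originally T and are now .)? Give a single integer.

Answer: 15

Derivation:
Step 1: +4 fires, +2 burnt (F count now 4)
Step 2: +3 fires, +4 burnt (F count now 3)
Step 3: +2 fires, +3 burnt (F count now 2)
Step 4: +2 fires, +2 burnt (F count now 2)
Step 5: +1 fires, +2 burnt (F count now 1)
Step 6: +1 fires, +1 burnt (F count now 1)
Step 7: +1 fires, +1 burnt (F count now 1)
Step 8: +1 fires, +1 burnt (F count now 1)
Step 9: +0 fires, +1 burnt (F count now 0)
Fire out after step 9
Initially T: 16, now '.': 24
Total burnt (originally-T cells now '.'): 15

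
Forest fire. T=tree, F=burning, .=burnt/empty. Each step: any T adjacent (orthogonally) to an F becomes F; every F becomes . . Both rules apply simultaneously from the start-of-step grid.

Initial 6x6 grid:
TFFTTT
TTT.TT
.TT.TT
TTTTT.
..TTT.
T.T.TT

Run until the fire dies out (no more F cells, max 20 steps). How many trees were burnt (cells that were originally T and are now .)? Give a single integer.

Answer: 24

Derivation:
Step 1: +4 fires, +2 burnt (F count now 4)
Step 2: +4 fires, +4 burnt (F count now 4)
Step 3: +4 fires, +4 burnt (F count now 4)
Step 4: +5 fires, +4 burnt (F count now 5)
Step 5: +4 fires, +5 burnt (F count now 4)
Step 6: +1 fires, +4 burnt (F count now 1)
Step 7: +1 fires, +1 burnt (F count now 1)
Step 8: +1 fires, +1 burnt (F count now 1)
Step 9: +0 fires, +1 burnt (F count now 0)
Fire out after step 9
Initially T: 25, now '.': 35
Total burnt (originally-T cells now '.'): 24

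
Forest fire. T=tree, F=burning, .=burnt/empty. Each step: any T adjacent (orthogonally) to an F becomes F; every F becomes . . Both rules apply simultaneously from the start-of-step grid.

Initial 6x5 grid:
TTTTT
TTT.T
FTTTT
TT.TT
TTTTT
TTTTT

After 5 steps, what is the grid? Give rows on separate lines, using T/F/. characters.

Step 1: 3 trees catch fire, 1 burn out
  TTTTT
  FTT.T
  .FTTT
  FT.TT
  TTTTT
  TTTTT
Step 2: 5 trees catch fire, 3 burn out
  FTTTT
  .FT.T
  ..FTT
  .F.TT
  FTTTT
  TTTTT
Step 3: 5 trees catch fire, 5 burn out
  .FTTT
  ..F.T
  ...FT
  ...TT
  .FTTT
  FTTTT
Step 4: 5 trees catch fire, 5 burn out
  ..FTT
  ....T
  ....F
  ...FT
  ..FTT
  .FTTT
Step 5: 5 trees catch fire, 5 burn out
  ...FT
  ....F
  .....
  ....F
  ...FT
  ..FTT

...FT
....F
.....
....F
...FT
..FTT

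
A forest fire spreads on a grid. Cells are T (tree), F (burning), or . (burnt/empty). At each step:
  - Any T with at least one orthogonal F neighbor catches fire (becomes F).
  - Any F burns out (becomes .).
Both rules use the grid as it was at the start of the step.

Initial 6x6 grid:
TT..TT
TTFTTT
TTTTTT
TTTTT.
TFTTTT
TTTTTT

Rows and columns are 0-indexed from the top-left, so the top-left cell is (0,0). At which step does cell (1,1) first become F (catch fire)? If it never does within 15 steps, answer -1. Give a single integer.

Step 1: cell (1,1)='F' (+7 fires, +2 burnt)
  -> target ignites at step 1
Step 2: cell (1,1)='.' (+10 fires, +7 burnt)
Step 3: cell (1,1)='.' (+8 fires, +10 burnt)
Step 4: cell (1,1)='.' (+5 fires, +8 burnt)
Step 5: cell (1,1)='.' (+1 fires, +5 burnt)
Step 6: cell (1,1)='.' (+0 fires, +1 burnt)
  fire out at step 6

1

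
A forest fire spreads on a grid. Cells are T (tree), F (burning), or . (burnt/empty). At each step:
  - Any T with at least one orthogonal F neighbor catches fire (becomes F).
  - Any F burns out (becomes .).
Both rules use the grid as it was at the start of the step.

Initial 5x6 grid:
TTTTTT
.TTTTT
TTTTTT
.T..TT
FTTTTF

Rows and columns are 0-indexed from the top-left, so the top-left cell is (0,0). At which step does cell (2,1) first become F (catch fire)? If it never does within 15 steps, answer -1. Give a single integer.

Step 1: cell (2,1)='T' (+3 fires, +2 burnt)
Step 2: cell (2,1)='T' (+5 fires, +3 burnt)
Step 3: cell (2,1)='F' (+3 fires, +5 burnt)
  -> target ignites at step 3
Step 4: cell (2,1)='.' (+6 fires, +3 burnt)
Step 5: cell (2,1)='.' (+4 fires, +6 burnt)
Step 6: cell (2,1)='.' (+3 fires, +4 burnt)
Step 7: cell (2,1)='.' (+0 fires, +3 burnt)
  fire out at step 7

3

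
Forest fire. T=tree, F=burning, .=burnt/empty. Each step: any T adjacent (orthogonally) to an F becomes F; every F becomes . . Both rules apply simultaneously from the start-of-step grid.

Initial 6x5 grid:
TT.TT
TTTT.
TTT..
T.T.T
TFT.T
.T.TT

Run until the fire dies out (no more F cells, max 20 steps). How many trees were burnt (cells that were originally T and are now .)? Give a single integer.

Answer: 16

Derivation:
Step 1: +3 fires, +1 burnt (F count now 3)
Step 2: +2 fires, +3 burnt (F count now 2)
Step 3: +2 fires, +2 burnt (F count now 2)
Step 4: +3 fires, +2 burnt (F count now 3)
Step 5: +3 fires, +3 burnt (F count now 3)
Step 6: +2 fires, +3 burnt (F count now 2)
Step 7: +1 fires, +2 burnt (F count now 1)
Step 8: +0 fires, +1 burnt (F count now 0)
Fire out after step 8
Initially T: 20, now '.': 26
Total burnt (originally-T cells now '.'): 16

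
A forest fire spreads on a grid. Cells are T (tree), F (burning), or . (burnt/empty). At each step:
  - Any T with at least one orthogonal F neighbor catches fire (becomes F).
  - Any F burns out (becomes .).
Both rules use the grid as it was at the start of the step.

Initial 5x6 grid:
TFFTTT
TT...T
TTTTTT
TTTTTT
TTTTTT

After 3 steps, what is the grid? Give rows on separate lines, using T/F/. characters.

Step 1: 3 trees catch fire, 2 burn out
  F..FTT
  TF...T
  TTTTTT
  TTTTTT
  TTTTTT
Step 2: 3 trees catch fire, 3 burn out
  ....FT
  F....T
  TFTTTT
  TTTTTT
  TTTTTT
Step 3: 4 trees catch fire, 3 burn out
  .....F
  .....T
  F.FTTT
  TFTTTT
  TTTTTT

.....F
.....T
F.FTTT
TFTTTT
TTTTTT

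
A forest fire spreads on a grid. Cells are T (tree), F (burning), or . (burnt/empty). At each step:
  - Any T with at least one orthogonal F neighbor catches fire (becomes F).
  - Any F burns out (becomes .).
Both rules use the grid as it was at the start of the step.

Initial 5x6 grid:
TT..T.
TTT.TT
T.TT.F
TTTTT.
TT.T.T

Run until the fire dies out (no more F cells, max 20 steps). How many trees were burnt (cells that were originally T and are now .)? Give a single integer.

Answer: 3

Derivation:
Step 1: +1 fires, +1 burnt (F count now 1)
Step 2: +1 fires, +1 burnt (F count now 1)
Step 3: +1 fires, +1 burnt (F count now 1)
Step 4: +0 fires, +1 burnt (F count now 0)
Fire out after step 4
Initially T: 20, now '.': 13
Total burnt (originally-T cells now '.'): 3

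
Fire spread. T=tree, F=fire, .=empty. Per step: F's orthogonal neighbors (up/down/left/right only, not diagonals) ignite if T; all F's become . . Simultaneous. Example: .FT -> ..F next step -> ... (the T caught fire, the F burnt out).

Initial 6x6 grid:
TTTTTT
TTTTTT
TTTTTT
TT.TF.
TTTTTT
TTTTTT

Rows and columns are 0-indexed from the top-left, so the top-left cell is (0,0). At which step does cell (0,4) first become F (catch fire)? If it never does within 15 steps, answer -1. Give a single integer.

Step 1: cell (0,4)='T' (+3 fires, +1 burnt)
Step 2: cell (0,4)='T' (+6 fires, +3 burnt)
Step 3: cell (0,4)='F' (+7 fires, +6 burnt)
  -> target ignites at step 3
Step 4: cell (0,4)='.' (+6 fires, +7 burnt)
Step 5: cell (0,4)='.' (+6 fires, +6 burnt)
Step 6: cell (0,4)='.' (+4 fires, +6 burnt)
Step 7: cell (0,4)='.' (+1 fires, +4 burnt)
Step 8: cell (0,4)='.' (+0 fires, +1 burnt)
  fire out at step 8

3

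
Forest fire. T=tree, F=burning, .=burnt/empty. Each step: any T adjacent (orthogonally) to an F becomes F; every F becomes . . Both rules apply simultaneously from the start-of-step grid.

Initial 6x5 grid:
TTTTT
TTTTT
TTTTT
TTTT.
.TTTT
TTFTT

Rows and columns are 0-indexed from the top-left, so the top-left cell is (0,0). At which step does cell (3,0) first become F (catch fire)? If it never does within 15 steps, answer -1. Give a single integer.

Step 1: cell (3,0)='T' (+3 fires, +1 burnt)
Step 2: cell (3,0)='T' (+5 fires, +3 burnt)
Step 3: cell (3,0)='T' (+4 fires, +5 burnt)
Step 4: cell (3,0)='F' (+4 fires, +4 burnt)
  -> target ignites at step 4
Step 5: cell (3,0)='.' (+5 fires, +4 burnt)
Step 6: cell (3,0)='.' (+4 fires, +5 burnt)
Step 7: cell (3,0)='.' (+2 fires, +4 burnt)
Step 8: cell (3,0)='.' (+0 fires, +2 burnt)
  fire out at step 8

4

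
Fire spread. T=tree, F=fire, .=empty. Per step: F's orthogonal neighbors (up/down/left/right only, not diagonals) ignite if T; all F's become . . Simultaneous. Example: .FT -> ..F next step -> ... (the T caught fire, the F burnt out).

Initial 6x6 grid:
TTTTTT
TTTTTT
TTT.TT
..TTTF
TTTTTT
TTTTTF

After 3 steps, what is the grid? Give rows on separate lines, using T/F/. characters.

Step 1: 4 trees catch fire, 2 burn out
  TTTTTT
  TTTTTT
  TTT.TF
  ..TTF.
  TTTTTF
  TTTTF.
Step 2: 5 trees catch fire, 4 burn out
  TTTTTT
  TTTTTF
  TTT.F.
  ..TF..
  TTTTF.
  TTTF..
Step 3: 5 trees catch fire, 5 burn out
  TTTTTF
  TTTTF.
  TTT...
  ..F...
  TTTF..
  TTF...

TTTTTF
TTTTF.
TTT...
..F...
TTTF..
TTF...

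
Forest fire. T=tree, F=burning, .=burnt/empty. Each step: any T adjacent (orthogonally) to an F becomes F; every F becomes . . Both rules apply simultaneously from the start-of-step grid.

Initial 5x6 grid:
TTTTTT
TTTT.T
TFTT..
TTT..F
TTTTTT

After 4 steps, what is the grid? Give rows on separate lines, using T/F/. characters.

Step 1: 5 trees catch fire, 2 burn out
  TTTTTT
  TFTT.T
  F.FT..
  TFT...
  TTTTTF
Step 2: 8 trees catch fire, 5 burn out
  TFTTTT
  F.FT.T
  ...F..
  F.F...
  TFTTF.
Step 3: 6 trees catch fire, 8 burn out
  F.FTTT
  ...F.T
  ......
  ......
  F.FF..
Step 4: 1 trees catch fire, 6 burn out
  ...FTT
  .....T
  ......
  ......
  ......

...FTT
.....T
......
......
......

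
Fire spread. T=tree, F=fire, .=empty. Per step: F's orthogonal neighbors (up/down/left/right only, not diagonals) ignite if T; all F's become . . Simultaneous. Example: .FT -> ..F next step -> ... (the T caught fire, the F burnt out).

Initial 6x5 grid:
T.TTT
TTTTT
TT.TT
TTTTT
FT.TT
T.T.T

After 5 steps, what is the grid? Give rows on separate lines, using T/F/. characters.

Step 1: 3 trees catch fire, 1 burn out
  T.TTT
  TTTTT
  TT.TT
  FTTTT
  .F.TT
  F.T.T
Step 2: 2 trees catch fire, 3 burn out
  T.TTT
  TTTTT
  FT.TT
  .FTTT
  ...TT
  ..T.T
Step 3: 3 trees catch fire, 2 burn out
  T.TTT
  FTTTT
  .F.TT
  ..FTT
  ...TT
  ..T.T
Step 4: 3 trees catch fire, 3 burn out
  F.TTT
  .FTTT
  ...TT
  ...FT
  ...TT
  ..T.T
Step 5: 4 trees catch fire, 3 burn out
  ..TTT
  ..FTT
  ...FT
  ....F
  ...FT
  ..T.T

..TTT
..FTT
...FT
....F
...FT
..T.T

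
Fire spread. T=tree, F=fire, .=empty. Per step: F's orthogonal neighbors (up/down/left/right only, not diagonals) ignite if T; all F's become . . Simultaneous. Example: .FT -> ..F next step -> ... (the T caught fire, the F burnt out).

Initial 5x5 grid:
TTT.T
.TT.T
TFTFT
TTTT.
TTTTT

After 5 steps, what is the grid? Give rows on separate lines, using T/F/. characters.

Step 1: 6 trees catch fire, 2 burn out
  TTT.T
  .FT.T
  F.F.F
  TFTF.
  TTTTT
Step 2: 7 trees catch fire, 6 burn out
  TFT.T
  ..F.F
  .....
  F.F..
  TFTFT
Step 3: 6 trees catch fire, 7 burn out
  F.F.F
  .....
  .....
  .....
  F.F.F
Step 4: 0 trees catch fire, 6 burn out
  .....
  .....
  .....
  .....
  .....
Step 5: 0 trees catch fire, 0 burn out
  .....
  .....
  .....
  .....
  .....

.....
.....
.....
.....
.....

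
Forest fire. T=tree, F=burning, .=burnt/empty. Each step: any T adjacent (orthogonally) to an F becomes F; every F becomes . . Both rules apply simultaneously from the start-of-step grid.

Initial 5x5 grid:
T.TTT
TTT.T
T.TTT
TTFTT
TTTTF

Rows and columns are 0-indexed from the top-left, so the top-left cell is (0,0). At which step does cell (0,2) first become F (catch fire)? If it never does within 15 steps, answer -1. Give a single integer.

Step 1: cell (0,2)='T' (+6 fires, +2 burnt)
Step 2: cell (0,2)='T' (+5 fires, +6 burnt)
Step 3: cell (0,2)='F' (+5 fires, +5 burnt)
  -> target ignites at step 3
Step 4: cell (0,2)='.' (+3 fires, +5 burnt)
Step 5: cell (0,2)='.' (+1 fires, +3 burnt)
Step 6: cell (0,2)='.' (+0 fires, +1 burnt)
  fire out at step 6

3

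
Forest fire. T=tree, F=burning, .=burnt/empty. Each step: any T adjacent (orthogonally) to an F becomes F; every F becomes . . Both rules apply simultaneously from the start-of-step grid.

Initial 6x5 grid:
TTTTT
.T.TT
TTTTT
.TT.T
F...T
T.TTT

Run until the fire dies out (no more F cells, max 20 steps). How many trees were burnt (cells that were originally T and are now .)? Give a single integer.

Answer: 1

Derivation:
Step 1: +1 fires, +1 burnt (F count now 1)
Step 2: +0 fires, +1 burnt (F count now 0)
Fire out after step 2
Initially T: 21, now '.': 10
Total burnt (originally-T cells now '.'): 1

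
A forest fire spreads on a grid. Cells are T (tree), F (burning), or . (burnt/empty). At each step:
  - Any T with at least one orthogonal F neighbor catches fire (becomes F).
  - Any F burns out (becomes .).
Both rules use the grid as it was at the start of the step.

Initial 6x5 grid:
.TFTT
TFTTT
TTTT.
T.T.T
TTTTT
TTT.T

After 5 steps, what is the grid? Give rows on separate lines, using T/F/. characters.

Step 1: 5 trees catch fire, 2 burn out
  .F.FT
  F.FTT
  TFTT.
  T.T.T
  TTTTT
  TTT.T
Step 2: 4 trees catch fire, 5 burn out
  ....F
  ...FT
  F.FT.
  T.T.T
  TTTTT
  TTT.T
Step 3: 4 trees catch fire, 4 burn out
  .....
  ....F
  ...F.
  F.F.T
  TTTTT
  TTT.T
Step 4: 2 trees catch fire, 4 burn out
  .....
  .....
  .....
  ....T
  FTFTT
  TTT.T
Step 5: 4 trees catch fire, 2 burn out
  .....
  .....
  .....
  ....T
  .F.FT
  FTF.T

.....
.....
.....
....T
.F.FT
FTF.T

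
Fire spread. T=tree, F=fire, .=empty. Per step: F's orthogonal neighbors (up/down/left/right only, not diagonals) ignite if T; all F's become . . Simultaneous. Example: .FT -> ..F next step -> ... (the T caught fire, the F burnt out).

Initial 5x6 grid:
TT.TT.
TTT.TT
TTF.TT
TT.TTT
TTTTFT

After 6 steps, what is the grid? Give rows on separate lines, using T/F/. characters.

Step 1: 5 trees catch fire, 2 burn out
  TT.TT.
  TTF.TT
  TF..TT
  TT.TFT
  TTTF.F
Step 2: 7 trees catch fire, 5 burn out
  TT.TT.
  TF..TT
  F...FT
  TF.F.F
  TTF...
Step 3: 6 trees catch fire, 7 burn out
  TF.TT.
  F...FT
  .....F
  F.....
  TF....
Step 4: 4 trees catch fire, 6 burn out
  F..TF.
  .....F
  ......
  ......
  F.....
Step 5: 1 trees catch fire, 4 burn out
  ...F..
  ......
  ......
  ......
  ......
Step 6: 0 trees catch fire, 1 burn out
  ......
  ......
  ......
  ......
  ......

......
......
......
......
......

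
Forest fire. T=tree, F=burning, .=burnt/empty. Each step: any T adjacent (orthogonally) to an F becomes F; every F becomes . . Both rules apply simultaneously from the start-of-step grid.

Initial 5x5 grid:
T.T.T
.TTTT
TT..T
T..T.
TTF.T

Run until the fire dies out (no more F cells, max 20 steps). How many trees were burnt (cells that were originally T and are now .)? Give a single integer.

Answer: 12

Derivation:
Step 1: +1 fires, +1 burnt (F count now 1)
Step 2: +1 fires, +1 burnt (F count now 1)
Step 3: +1 fires, +1 burnt (F count now 1)
Step 4: +1 fires, +1 burnt (F count now 1)
Step 5: +1 fires, +1 burnt (F count now 1)
Step 6: +1 fires, +1 burnt (F count now 1)
Step 7: +1 fires, +1 burnt (F count now 1)
Step 8: +2 fires, +1 burnt (F count now 2)
Step 9: +1 fires, +2 burnt (F count now 1)
Step 10: +2 fires, +1 burnt (F count now 2)
Step 11: +0 fires, +2 burnt (F count now 0)
Fire out after step 11
Initially T: 15, now '.': 22
Total burnt (originally-T cells now '.'): 12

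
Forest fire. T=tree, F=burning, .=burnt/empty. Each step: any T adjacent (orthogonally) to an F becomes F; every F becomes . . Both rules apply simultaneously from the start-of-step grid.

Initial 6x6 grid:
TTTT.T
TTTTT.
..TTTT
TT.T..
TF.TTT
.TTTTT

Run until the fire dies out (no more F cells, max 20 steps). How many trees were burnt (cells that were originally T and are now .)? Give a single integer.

Step 1: +3 fires, +1 burnt (F count now 3)
Step 2: +2 fires, +3 burnt (F count now 2)
Step 3: +1 fires, +2 burnt (F count now 1)
Step 4: +2 fires, +1 burnt (F count now 2)
Step 5: +3 fires, +2 burnt (F count now 3)
Step 6: +2 fires, +3 burnt (F count now 2)
Step 7: +3 fires, +2 burnt (F count now 3)
Step 8: +4 fires, +3 burnt (F count now 4)
Step 9: +2 fires, +4 burnt (F count now 2)
Step 10: +2 fires, +2 burnt (F count now 2)
Step 11: +1 fires, +2 burnt (F count now 1)
Step 12: +0 fires, +1 burnt (F count now 0)
Fire out after step 12
Initially T: 26, now '.': 35
Total burnt (originally-T cells now '.'): 25

Answer: 25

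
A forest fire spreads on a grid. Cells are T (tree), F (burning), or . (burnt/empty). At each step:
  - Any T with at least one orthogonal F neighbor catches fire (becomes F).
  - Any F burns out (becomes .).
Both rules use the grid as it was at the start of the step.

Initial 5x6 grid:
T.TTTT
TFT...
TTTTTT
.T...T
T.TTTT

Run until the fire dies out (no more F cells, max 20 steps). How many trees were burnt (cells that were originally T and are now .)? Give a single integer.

Step 1: +3 fires, +1 burnt (F count now 3)
Step 2: +5 fires, +3 burnt (F count now 5)
Step 3: +2 fires, +5 burnt (F count now 2)
Step 4: +2 fires, +2 burnt (F count now 2)
Step 5: +2 fires, +2 burnt (F count now 2)
Step 6: +1 fires, +2 burnt (F count now 1)
Step 7: +1 fires, +1 burnt (F count now 1)
Step 8: +1 fires, +1 burnt (F count now 1)
Step 9: +1 fires, +1 burnt (F count now 1)
Step 10: +1 fires, +1 burnt (F count now 1)
Step 11: +0 fires, +1 burnt (F count now 0)
Fire out after step 11
Initially T: 20, now '.': 29
Total burnt (originally-T cells now '.'): 19

Answer: 19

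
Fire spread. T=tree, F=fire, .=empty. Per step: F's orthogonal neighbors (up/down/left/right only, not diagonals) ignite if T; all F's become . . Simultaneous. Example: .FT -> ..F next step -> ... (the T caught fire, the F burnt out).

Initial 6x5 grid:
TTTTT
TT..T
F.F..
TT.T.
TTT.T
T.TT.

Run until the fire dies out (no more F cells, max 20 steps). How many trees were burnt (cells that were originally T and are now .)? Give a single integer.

Answer: 16

Derivation:
Step 1: +2 fires, +2 burnt (F count now 2)
Step 2: +4 fires, +2 burnt (F count now 4)
Step 3: +3 fires, +4 burnt (F count now 3)
Step 4: +2 fires, +3 burnt (F count now 2)
Step 5: +2 fires, +2 burnt (F count now 2)
Step 6: +2 fires, +2 burnt (F count now 2)
Step 7: +1 fires, +2 burnt (F count now 1)
Step 8: +0 fires, +1 burnt (F count now 0)
Fire out after step 8
Initially T: 18, now '.': 28
Total burnt (originally-T cells now '.'): 16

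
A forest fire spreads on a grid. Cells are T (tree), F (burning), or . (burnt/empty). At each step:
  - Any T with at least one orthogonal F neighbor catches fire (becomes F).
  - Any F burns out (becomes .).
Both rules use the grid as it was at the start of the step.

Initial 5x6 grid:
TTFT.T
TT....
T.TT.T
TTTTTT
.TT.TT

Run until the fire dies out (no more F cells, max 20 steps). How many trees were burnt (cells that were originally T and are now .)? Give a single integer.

Step 1: +2 fires, +1 burnt (F count now 2)
Step 2: +2 fires, +2 burnt (F count now 2)
Step 3: +1 fires, +2 burnt (F count now 1)
Step 4: +1 fires, +1 burnt (F count now 1)
Step 5: +1 fires, +1 burnt (F count now 1)
Step 6: +1 fires, +1 burnt (F count now 1)
Step 7: +2 fires, +1 burnt (F count now 2)
Step 8: +3 fires, +2 burnt (F count now 3)
Step 9: +2 fires, +3 burnt (F count now 2)
Step 10: +2 fires, +2 burnt (F count now 2)
Step 11: +2 fires, +2 burnt (F count now 2)
Step 12: +0 fires, +2 burnt (F count now 0)
Fire out after step 12
Initially T: 20, now '.': 29
Total burnt (originally-T cells now '.'): 19

Answer: 19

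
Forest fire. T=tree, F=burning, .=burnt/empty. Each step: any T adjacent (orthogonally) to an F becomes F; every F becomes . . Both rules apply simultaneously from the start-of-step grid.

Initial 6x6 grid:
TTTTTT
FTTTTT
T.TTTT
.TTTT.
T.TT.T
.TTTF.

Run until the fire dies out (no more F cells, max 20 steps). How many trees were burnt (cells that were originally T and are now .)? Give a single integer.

Answer: 25

Derivation:
Step 1: +4 fires, +2 burnt (F count now 4)
Step 2: +4 fires, +4 burnt (F count now 4)
Step 3: +6 fires, +4 burnt (F count now 6)
Step 4: +5 fires, +6 burnt (F count now 5)
Step 5: +4 fires, +5 burnt (F count now 4)
Step 6: +2 fires, +4 burnt (F count now 2)
Step 7: +0 fires, +2 burnt (F count now 0)
Fire out after step 7
Initially T: 27, now '.': 34
Total burnt (originally-T cells now '.'): 25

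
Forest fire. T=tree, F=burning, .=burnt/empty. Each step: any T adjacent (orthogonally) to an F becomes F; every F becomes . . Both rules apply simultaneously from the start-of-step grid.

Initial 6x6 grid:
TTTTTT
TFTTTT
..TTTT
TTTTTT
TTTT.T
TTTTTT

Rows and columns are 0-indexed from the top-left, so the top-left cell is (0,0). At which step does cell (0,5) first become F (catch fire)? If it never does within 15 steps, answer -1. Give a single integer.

Step 1: cell (0,5)='T' (+3 fires, +1 burnt)
Step 2: cell (0,5)='T' (+4 fires, +3 burnt)
Step 3: cell (0,5)='T' (+4 fires, +4 burnt)
Step 4: cell (0,5)='T' (+6 fires, +4 burnt)
Step 5: cell (0,5)='F' (+7 fires, +6 burnt)
  -> target ignites at step 5
Step 6: cell (0,5)='.' (+4 fires, +7 burnt)
Step 7: cell (0,5)='.' (+3 fires, +4 burnt)
Step 8: cell (0,5)='.' (+1 fires, +3 burnt)
Step 9: cell (0,5)='.' (+0 fires, +1 burnt)
  fire out at step 9

5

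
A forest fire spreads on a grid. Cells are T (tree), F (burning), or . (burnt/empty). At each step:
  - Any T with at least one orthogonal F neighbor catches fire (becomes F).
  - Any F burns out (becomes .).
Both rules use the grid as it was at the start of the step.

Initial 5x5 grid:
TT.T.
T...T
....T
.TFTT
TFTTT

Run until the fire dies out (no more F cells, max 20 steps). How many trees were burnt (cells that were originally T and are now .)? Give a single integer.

Step 1: +4 fires, +2 burnt (F count now 4)
Step 2: +2 fires, +4 burnt (F count now 2)
Step 3: +2 fires, +2 burnt (F count now 2)
Step 4: +1 fires, +2 burnt (F count now 1)
Step 5: +0 fires, +1 burnt (F count now 0)
Fire out after step 5
Initially T: 13, now '.': 21
Total burnt (originally-T cells now '.'): 9

Answer: 9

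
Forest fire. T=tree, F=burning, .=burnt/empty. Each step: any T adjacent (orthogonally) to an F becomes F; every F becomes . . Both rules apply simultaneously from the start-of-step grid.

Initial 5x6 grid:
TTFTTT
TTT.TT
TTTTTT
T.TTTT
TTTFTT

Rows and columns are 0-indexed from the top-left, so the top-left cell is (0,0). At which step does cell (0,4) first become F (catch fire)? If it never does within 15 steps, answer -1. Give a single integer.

Step 1: cell (0,4)='T' (+6 fires, +2 burnt)
Step 2: cell (0,4)='F' (+9 fires, +6 burnt)
  -> target ignites at step 2
Step 3: cell (0,4)='.' (+7 fires, +9 burnt)
Step 4: cell (0,4)='.' (+4 fires, +7 burnt)
Step 5: cell (0,4)='.' (+0 fires, +4 burnt)
  fire out at step 5

2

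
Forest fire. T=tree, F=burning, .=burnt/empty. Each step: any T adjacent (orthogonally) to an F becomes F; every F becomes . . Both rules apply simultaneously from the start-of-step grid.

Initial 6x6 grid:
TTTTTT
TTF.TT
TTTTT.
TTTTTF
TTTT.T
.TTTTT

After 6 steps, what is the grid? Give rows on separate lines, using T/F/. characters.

Step 1: 5 trees catch fire, 2 burn out
  TTFTTT
  TF..TT
  TTFTT.
  TTTTF.
  TTTT.F
  .TTTTT
Step 2: 9 trees catch fire, 5 burn out
  TF.FTT
  F...TT
  TF.FF.
  TTFF..
  TTTT..
  .TTTTF
Step 3: 8 trees catch fire, 9 burn out
  F...FT
  ....FT
  F.....
  TF....
  TTFF..
  .TTTF.
Step 4: 6 trees catch fire, 8 burn out
  .....F
  .....F
  ......
  F.....
  TF....
  .TFF..
Step 5: 2 trees catch fire, 6 burn out
  ......
  ......
  ......
  ......
  F.....
  .F....
Step 6: 0 trees catch fire, 2 burn out
  ......
  ......
  ......
  ......
  ......
  ......

......
......
......
......
......
......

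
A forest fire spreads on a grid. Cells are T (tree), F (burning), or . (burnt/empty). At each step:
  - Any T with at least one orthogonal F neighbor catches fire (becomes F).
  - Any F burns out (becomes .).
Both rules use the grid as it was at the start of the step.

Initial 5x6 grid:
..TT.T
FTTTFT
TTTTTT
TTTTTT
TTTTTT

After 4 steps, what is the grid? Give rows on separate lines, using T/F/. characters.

Step 1: 5 trees catch fire, 2 burn out
  ..TT.T
  .FTF.F
  FTTTFT
  TTTTTT
  TTTTTT
Step 2: 8 trees catch fire, 5 burn out
  ..TF.F
  ..F...
  .FTF.F
  FTTTFT
  TTTTTT
Step 3: 7 trees catch fire, 8 burn out
  ..F...
  ......
  ..F...
  .FTF.F
  FTTTFT
Step 4: 4 trees catch fire, 7 burn out
  ......
  ......
  ......
  ..F...
  .FTF.F

......
......
......
..F...
.FTF.F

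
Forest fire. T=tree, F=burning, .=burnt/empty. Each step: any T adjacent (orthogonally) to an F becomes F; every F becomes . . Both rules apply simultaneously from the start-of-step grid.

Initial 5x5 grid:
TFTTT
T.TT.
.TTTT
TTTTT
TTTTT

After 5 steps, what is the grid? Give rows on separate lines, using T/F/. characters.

Step 1: 2 trees catch fire, 1 burn out
  F.FTT
  T.TT.
  .TTTT
  TTTTT
  TTTTT
Step 2: 3 trees catch fire, 2 burn out
  ...FT
  F.FT.
  .TTTT
  TTTTT
  TTTTT
Step 3: 3 trees catch fire, 3 burn out
  ....F
  ...F.
  .TFTT
  TTTTT
  TTTTT
Step 4: 3 trees catch fire, 3 burn out
  .....
  .....
  .F.FT
  TTFTT
  TTTTT
Step 5: 4 trees catch fire, 3 burn out
  .....
  .....
  ....F
  TF.FT
  TTFTT

.....
.....
....F
TF.FT
TTFTT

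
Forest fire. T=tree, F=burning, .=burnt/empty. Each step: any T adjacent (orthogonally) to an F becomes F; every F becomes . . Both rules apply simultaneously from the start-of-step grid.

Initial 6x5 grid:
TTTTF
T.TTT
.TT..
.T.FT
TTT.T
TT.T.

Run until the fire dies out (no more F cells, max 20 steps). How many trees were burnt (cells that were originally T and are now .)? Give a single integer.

Answer: 18

Derivation:
Step 1: +3 fires, +2 burnt (F count now 3)
Step 2: +3 fires, +3 burnt (F count now 3)
Step 3: +2 fires, +3 burnt (F count now 2)
Step 4: +2 fires, +2 burnt (F count now 2)
Step 5: +2 fires, +2 burnt (F count now 2)
Step 6: +1 fires, +2 burnt (F count now 1)
Step 7: +1 fires, +1 burnt (F count now 1)
Step 8: +3 fires, +1 burnt (F count now 3)
Step 9: +1 fires, +3 burnt (F count now 1)
Step 10: +0 fires, +1 burnt (F count now 0)
Fire out after step 10
Initially T: 19, now '.': 29
Total burnt (originally-T cells now '.'): 18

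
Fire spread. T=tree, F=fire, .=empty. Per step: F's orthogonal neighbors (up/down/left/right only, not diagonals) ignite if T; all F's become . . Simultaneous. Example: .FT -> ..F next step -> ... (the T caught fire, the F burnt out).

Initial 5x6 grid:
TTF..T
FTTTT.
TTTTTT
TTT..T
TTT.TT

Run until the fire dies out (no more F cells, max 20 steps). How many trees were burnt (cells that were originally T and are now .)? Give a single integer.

Step 1: +5 fires, +2 burnt (F count now 5)
Step 2: +4 fires, +5 burnt (F count now 4)
Step 3: +5 fires, +4 burnt (F count now 5)
Step 4: +3 fires, +5 burnt (F count now 3)
Step 5: +1 fires, +3 burnt (F count now 1)
Step 6: +1 fires, +1 burnt (F count now 1)
Step 7: +1 fires, +1 burnt (F count now 1)
Step 8: +1 fires, +1 burnt (F count now 1)
Step 9: +0 fires, +1 burnt (F count now 0)
Fire out after step 9
Initially T: 22, now '.': 29
Total burnt (originally-T cells now '.'): 21

Answer: 21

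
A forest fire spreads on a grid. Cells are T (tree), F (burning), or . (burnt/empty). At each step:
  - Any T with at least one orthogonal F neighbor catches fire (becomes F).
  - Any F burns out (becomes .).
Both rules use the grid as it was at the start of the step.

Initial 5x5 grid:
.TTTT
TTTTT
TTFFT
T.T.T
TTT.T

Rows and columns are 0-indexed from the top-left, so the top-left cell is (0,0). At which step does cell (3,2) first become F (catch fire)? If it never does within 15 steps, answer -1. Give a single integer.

Step 1: cell (3,2)='F' (+5 fires, +2 burnt)
  -> target ignites at step 1
Step 2: cell (3,2)='.' (+7 fires, +5 burnt)
Step 3: cell (3,2)='.' (+6 fires, +7 burnt)
Step 4: cell (3,2)='.' (+1 fires, +6 burnt)
Step 5: cell (3,2)='.' (+0 fires, +1 burnt)
  fire out at step 5

1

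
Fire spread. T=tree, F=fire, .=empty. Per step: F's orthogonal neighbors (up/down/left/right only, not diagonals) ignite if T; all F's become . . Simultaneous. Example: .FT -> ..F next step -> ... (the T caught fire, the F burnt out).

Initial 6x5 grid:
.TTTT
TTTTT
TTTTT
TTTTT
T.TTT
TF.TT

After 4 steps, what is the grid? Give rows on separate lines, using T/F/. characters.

Step 1: 1 trees catch fire, 1 burn out
  .TTTT
  TTTTT
  TTTTT
  TTTTT
  T.TTT
  F..TT
Step 2: 1 trees catch fire, 1 burn out
  .TTTT
  TTTTT
  TTTTT
  TTTTT
  F.TTT
  ...TT
Step 3: 1 trees catch fire, 1 burn out
  .TTTT
  TTTTT
  TTTTT
  FTTTT
  ..TTT
  ...TT
Step 4: 2 trees catch fire, 1 burn out
  .TTTT
  TTTTT
  FTTTT
  .FTTT
  ..TTT
  ...TT

.TTTT
TTTTT
FTTTT
.FTTT
..TTT
...TT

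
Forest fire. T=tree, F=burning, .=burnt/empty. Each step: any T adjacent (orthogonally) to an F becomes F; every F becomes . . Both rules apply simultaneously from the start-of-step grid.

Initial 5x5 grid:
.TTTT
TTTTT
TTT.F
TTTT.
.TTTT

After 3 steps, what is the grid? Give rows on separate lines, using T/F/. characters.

Step 1: 1 trees catch fire, 1 burn out
  .TTTT
  TTTTF
  TTT..
  TTTT.
  .TTTT
Step 2: 2 trees catch fire, 1 burn out
  .TTTF
  TTTF.
  TTT..
  TTTT.
  .TTTT
Step 3: 2 trees catch fire, 2 burn out
  .TTF.
  TTF..
  TTT..
  TTTT.
  .TTTT

.TTF.
TTF..
TTT..
TTTT.
.TTTT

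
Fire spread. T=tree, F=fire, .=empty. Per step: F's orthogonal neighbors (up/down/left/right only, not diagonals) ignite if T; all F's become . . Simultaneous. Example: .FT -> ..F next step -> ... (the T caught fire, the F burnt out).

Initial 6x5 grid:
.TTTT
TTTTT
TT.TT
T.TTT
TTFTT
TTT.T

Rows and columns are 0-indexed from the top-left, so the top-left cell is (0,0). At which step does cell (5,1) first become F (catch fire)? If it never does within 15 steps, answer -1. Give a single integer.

Step 1: cell (5,1)='T' (+4 fires, +1 burnt)
Step 2: cell (5,1)='F' (+4 fires, +4 burnt)
  -> target ignites at step 2
Step 3: cell (5,1)='.' (+5 fires, +4 burnt)
Step 4: cell (5,1)='.' (+3 fires, +5 burnt)
Step 5: cell (5,1)='.' (+5 fires, +3 burnt)
Step 6: cell (5,1)='.' (+3 fires, +5 burnt)
Step 7: cell (5,1)='.' (+1 fires, +3 burnt)
Step 8: cell (5,1)='.' (+0 fires, +1 burnt)
  fire out at step 8

2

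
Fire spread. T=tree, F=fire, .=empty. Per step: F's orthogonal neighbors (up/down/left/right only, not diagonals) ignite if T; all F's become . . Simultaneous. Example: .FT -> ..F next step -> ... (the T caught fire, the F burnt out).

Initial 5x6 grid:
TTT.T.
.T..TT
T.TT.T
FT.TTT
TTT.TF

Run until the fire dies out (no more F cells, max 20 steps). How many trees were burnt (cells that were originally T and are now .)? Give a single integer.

Answer: 15

Derivation:
Step 1: +5 fires, +2 burnt (F count now 5)
Step 2: +3 fires, +5 burnt (F count now 3)
Step 3: +3 fires, +3 burnt (F count now 3)
Step 4: +2 fires, +3 burnt (F count now 2)
Step 5: +2 fires, +2 burnt (F count now 2)
Step 6: +0 fires, +2 burnt (F count now 0)
Fire out after step 6
Initially T: 19, now '.': 26
Total burnt (originally-T cells now '.'): 15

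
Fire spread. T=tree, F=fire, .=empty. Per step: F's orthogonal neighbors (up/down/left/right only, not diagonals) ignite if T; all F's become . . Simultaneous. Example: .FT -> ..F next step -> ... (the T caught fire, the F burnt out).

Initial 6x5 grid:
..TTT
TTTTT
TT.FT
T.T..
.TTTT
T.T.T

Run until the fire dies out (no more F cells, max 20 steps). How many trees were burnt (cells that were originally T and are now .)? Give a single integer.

Step 1: +2 fires, +1 burnt (F count now 2)
Step 2: +3 fires, +2 burnt (F count now 3)
Step 3: +3 fires, +3 burnt (F count now 3)
Step 4: +2 fires, +3 burnt (F count now 2)
Step 5: +1 fires, +2 burnt (F count now 1)
Step 6: +1 fires, +1 burnt (F count now 1)
Step 7: +0 fires, +1 burnt (F count now 0)
Fire out after step 7
Initially T: 20, now '.': 22
Total burnt (originally-T cells now '.'): 12

Answer: 12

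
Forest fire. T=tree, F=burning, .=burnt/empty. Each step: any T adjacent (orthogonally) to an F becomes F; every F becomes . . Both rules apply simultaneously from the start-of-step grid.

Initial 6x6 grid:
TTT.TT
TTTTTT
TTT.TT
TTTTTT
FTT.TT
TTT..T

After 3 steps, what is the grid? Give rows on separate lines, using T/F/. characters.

Step 1: 3 trees catch fire, 1 burn out
  TTT.TT
  TTTTTT
  TTT.TT
  FTTTTT
  .FT.TT
  FTT..T
Step 2: 4 trees catch fire, 3 burn out
  TTT.TT
  TTTTTT
  FTT.TT
  .FTTTT
  ..F.TT
  .FT..T
Step 3: 4 trees catch fire, 4 burn out
  TTT.TT
  FTTTTT
  .FT.TT
  ..FTTT
  ....TT
  ..F..T

TTT.TT
FTTTTT
.FT.TT
..FTTT
....TT
..F..T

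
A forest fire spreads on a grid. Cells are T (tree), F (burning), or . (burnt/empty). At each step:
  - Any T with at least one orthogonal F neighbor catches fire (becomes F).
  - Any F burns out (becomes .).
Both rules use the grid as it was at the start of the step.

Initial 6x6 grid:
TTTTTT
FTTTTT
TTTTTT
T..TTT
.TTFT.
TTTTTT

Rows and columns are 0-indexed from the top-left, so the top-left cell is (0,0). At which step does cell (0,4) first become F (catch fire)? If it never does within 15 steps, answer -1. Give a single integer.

Step 1: cell (0,4)='T' (+7 fires, +2 burnt)
Step 2: cell (0,4)='T' (+9 fires, +7 burnt)
Step 3: cell (0,4)='T' (+7 fires, +9 burnt)
Step 4: cell (0,4)='T' (+4 fires, +7 burnt)
Step 5: cell (0,4)='F' (+2 fires, +4 burnt)
  -> target ignites at step 5
Step 6: cell (0,4)='.' (+1 fires, +2 burnt)
Step 7: cell (0,4)='.' (+0 fires, +1 burnt)
  fire out at step 7

5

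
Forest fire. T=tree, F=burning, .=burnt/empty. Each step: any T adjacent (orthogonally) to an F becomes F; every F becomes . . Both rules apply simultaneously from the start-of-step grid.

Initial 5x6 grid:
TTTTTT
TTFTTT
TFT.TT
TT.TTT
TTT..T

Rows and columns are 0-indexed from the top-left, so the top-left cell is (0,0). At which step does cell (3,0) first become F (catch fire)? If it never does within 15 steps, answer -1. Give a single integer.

Step 1: cell (3,0)='T' (+6 fires, +2 burnt)
Step 2: cell (3,0)='F' (+6 fires, +6 burnt)
  -> target ignites at step 2
Step 3: cell (3,0)='.' (+6 fires, +6 burnt)
Step 4: cell (3,0)='.' (+3 fires, +6 burnt)
Step 5: cell (3,0)='.' (+2 fires, +3 burnt)
Step 6: cell (3,0)='.' (+1 fires, +2 burnt)
Step 7: cell (3,0)='.' (+0 fires, +1 burnt)
  fire out at step 7

2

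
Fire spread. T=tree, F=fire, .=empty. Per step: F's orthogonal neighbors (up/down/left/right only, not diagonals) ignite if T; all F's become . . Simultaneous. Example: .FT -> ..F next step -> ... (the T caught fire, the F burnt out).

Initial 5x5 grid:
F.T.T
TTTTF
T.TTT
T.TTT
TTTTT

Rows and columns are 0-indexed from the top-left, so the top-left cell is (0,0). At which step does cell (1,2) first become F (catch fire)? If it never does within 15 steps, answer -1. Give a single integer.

Step 1: cell (1,2)='T' (+4 fires, +2 burnt)
Step 2: cell (1,2)='F' (+5 fires, +4 burnt)
  -> target ignites at step 2
Step 3: cell (1,2)='.' (+5 fires, +5 burnt)
Step 4: cell (1,2)='.' (+3 fires, +5 burnt)
Step 5: cell (1,2)='.' (+2 fires, +3 burnt)
Step 6: cell (1,2)='.' (+0 fires, +2 burnt)
  fire out at step 6

2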